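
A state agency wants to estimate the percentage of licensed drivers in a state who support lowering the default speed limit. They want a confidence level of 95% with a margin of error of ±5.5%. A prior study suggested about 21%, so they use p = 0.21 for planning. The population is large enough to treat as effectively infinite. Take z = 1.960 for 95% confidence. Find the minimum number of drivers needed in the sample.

With p = 0.21, p(1−p) = 0.1659.
n = z²·p(1−p)/E² = 1.960² × 0.1659 / 0.055² = 3.8416 × 0.1659 / 0.003025 ≈ 210.68.
Rounding up gives n = 211.

211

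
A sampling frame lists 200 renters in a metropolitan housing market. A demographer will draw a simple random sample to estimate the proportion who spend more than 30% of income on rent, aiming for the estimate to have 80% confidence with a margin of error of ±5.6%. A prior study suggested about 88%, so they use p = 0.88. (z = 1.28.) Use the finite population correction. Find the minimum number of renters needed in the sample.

44

Unadjusted: n₀ = 1.28² × 0.88 × 0.12 / 0.056² ≈ 55.17, so n₀ = 56.
Finite population correction with N = 200: n = n₀ / (1 + (n₀−1)/N) = 56 / (1 + 55/200) = 56 / 1.2750 ≈ 43.92.
Rounding up, n = 44.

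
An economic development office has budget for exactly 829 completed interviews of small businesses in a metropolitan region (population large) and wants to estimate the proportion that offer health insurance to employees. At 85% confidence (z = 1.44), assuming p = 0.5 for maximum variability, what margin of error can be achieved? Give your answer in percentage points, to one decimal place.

SE(p̂) = √[p(1−p)/n] = √[0.2500/829] = 0.01737.
E = z × SE = 1.44 × 0.01737 = 0.02501, or 2.5 percentage points.

2.5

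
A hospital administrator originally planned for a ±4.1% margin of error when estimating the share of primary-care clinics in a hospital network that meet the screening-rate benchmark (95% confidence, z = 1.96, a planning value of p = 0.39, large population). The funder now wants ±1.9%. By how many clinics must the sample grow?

1988

At ±4.1%: n = 1.96² × 0.2379 / 0.041² ≈ 543.67 → 544.
At ±1.9%: n = 1.96² × 0.2379 / 0.019² ≈ 2531.63 → 2532.
Additional respondents: 2532 − 544 = 1988.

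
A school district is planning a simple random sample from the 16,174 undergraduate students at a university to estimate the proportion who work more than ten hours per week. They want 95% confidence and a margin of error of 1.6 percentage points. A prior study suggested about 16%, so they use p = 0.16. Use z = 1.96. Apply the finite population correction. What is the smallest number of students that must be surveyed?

1794

Unadjusted: n₀ = 1.96² × 0.16 × 0.84 / 0.016² ≈ 2016.84, so n₀ = 2017.
Finite population correction with N = 16,174: n = n₀ / (1 + (n₀−1)/N) = 2017 / (1 + 2016/16174) = 2017 / 1.1246 ≈ 1793.46.
Rounding up, n = 1794.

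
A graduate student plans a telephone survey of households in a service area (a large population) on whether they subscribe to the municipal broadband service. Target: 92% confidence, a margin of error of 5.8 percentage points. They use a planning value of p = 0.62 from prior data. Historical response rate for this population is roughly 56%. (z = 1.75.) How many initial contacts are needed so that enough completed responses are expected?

Completed interviews needed: n₀ = 1.75² × 0.2356 / 0.058² ≈ 214.48 → 215.
At a 56% response rate, contacts needed = 215 / 0.56 ≈ 383.93 → 384.

384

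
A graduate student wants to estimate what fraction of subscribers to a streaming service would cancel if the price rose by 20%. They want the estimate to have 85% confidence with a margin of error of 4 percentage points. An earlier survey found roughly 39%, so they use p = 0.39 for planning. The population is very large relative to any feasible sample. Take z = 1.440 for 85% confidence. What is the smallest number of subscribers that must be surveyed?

With p = 0.39, p(1−p) = 0.2379.
n = z²·p(1−p)/E² = 1.440² × 0.2379 / 0.040² = 2.0736 × 0.2379 / 0.001600 ≈ 308.32.
Rounding up gives n = 309.

309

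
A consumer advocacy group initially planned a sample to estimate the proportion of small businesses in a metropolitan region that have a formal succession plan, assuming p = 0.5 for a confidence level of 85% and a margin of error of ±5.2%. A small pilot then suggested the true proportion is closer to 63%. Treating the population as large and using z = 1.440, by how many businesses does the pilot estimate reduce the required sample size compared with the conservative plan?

Conservative (p = 0.5): n = 1.440² × 0.25 / 0.052² ≈ 191.72 → 192.
Using p = 0.63: p(1−p) = 0.2331, so n = 1.440² × 0.2331 / 0.052² ≈ 178.76 → 179.
Reduction: 192 − 179 = 13.

13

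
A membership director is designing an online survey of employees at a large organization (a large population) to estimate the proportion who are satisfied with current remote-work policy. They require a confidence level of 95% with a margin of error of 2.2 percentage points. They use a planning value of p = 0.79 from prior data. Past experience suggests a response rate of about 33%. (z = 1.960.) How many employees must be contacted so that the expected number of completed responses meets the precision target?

3991

Completed interviews needed: n₀ = 1.960² × 0.1659 / 0.022² ≈ 1316.78 → 1317.
At a 33% response rate, contacts needed = 1317 / 0.33 ≈ 3990.91 → 3991.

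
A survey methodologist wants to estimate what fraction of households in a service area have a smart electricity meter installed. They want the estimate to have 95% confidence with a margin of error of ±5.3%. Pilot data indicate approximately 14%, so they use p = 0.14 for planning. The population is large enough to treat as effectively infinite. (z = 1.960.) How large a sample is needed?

With p = 0.14, p(1−p) = 0.1204.
n = z²·p(1−p)/E² = 1.960² × 0.1204 / 0.053² = 3.8416 × 0.1204 / 0.002809 ≈ 164.66.
Rounding up gives n = 165.

165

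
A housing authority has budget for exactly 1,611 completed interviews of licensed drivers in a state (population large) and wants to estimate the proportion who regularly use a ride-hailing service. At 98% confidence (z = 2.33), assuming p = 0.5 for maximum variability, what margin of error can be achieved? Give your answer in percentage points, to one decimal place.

2.9

SE(p̂) = √[p(1−p)/n] = √[0.2500/1611] = 0.01246.
E = z × SE = 2.33 × 0.01246 = 0.02903, or 2.9 percentage points.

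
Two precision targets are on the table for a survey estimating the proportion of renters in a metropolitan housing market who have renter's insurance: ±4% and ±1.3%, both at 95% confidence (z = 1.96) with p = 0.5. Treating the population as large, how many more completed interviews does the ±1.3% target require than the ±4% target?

5082

At ±4%: n = 1.96² × 0.2500 / 0.040² ≈ 600.25 → 601.
At ±1.3%: n = 1.96² × 0.2500 / 0.013² ≈ 5682.84 → 5683.
Additional respondents: 5683 − 601 = 5082.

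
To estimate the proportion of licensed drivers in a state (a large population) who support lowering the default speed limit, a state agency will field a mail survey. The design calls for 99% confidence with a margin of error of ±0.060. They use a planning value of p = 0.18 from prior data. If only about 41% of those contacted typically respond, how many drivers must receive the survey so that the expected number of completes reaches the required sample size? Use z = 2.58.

666

Completed interviews needed: n₀ = 2.58² × 0.1476 / 0.060² ≈ 272.91 → 273.
At a 41% response rate, contacts needed = 273 / 0.41 ≈ 665.85 → 666.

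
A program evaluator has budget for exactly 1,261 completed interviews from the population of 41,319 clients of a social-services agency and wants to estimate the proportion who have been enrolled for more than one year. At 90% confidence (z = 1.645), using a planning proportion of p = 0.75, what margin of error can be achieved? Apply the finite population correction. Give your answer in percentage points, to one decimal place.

Finite-population factor: (N−n)/(N−1) = (41319−1261)/(41319−1) = 0.9695.
SE(p̂) = √[p(1−p)/n · (N−n)/(N−1)] = √[0.1875/1261 × 0.9695] = 0.01201.
E = z × SE = 1.645 × 0.01201 = 0.01975 ≈ 2.0 percentage points.

2.0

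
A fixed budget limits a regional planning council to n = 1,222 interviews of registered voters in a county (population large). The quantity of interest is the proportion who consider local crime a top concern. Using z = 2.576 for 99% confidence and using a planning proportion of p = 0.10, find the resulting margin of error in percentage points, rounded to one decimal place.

2.2

SE(p̂) = √[p(1−p)/n] = √[0.0900/1222] = 0.00858.
E = z × SE = 2.576 × 0.00858 = 0.02211, or 2.2 percentage points.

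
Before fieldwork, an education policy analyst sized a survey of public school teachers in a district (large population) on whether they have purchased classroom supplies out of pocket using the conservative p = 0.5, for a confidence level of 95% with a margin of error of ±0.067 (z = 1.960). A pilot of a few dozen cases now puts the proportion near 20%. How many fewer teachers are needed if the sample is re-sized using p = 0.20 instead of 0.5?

Conservative (p = 0.5): n = 1.960² × 0.25 / 0.067² ≈ 213.95 → 214.
Using p = 0.20: p(1−p) = 0.1600, so n = 1.960² × 0.1600 / 0.067² ≈ 136.92 → 137.
Reduction: 214 − 137 = 77.

77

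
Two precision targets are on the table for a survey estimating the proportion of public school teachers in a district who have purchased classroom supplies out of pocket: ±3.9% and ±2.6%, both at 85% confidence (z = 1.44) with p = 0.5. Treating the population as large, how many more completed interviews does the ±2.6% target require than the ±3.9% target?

At ±3.9%: n = 1.44² × 0.2500 / 0.039² ≈ 340.83 → 341.
At ±2.6%: n = 1.44² × 0.2500 / 0.026² ≈ 766.86 → 767.
Additional respondents: 767 − 341 = 426.

426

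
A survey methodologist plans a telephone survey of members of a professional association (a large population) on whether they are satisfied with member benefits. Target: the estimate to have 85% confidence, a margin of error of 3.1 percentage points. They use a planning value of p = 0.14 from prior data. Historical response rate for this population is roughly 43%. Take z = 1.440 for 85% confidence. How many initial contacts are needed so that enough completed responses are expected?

Completed interviews needed: n₀ = 1.440² × 0.1204 / 0.031² ≈ 259.79 → 260.
At a 43% response rate, contacts needed = 260 / 0.43 ≈ 604.65 → 605.

605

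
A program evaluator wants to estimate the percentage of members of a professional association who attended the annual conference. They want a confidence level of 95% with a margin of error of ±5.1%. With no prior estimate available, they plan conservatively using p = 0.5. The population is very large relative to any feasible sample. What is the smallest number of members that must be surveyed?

370

For 95% confidence, z = 1.960.
With p = 0.5, p(1−p) = 0.25.
n = z²·p(1−p)/E² = 1.960² × 0.2500 / 0.051² = 3.8416 × 0.2500 / 0.002601 ≈ 369.24.
Rounding up gives n = 370.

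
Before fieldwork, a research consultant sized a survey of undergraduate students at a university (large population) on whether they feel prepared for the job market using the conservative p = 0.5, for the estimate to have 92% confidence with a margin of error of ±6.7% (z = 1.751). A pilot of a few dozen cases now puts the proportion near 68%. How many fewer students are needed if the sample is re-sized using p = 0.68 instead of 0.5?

22

Conservative (p = 0.5): n = 1.751² × 0.25 / 0.067² ≈ 170.75 → 171.
Using p = 0.68: p(1−p) = 0.2176, so n = 1.751² × 0.2176 / 0.067² ≈ 148.62 → 149.
Reduction: 171 − 149 = 22.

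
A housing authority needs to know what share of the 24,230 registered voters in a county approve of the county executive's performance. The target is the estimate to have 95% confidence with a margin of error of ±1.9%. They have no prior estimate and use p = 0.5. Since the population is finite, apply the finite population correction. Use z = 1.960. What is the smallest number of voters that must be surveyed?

Unadjusted: n₀ = 1.960² × 0.50 × 0.50 / 0.019² ≈ 2660.39, so n₀ = 2661.
Finite population correction with N = 24,230: n = n₀ / (1 + (n₀−1)/N) = 2661 / (1 + 2660/24230) = 2661 / 1.1098 ≈ 2397.77.
Rounding up, n = 2398.

2398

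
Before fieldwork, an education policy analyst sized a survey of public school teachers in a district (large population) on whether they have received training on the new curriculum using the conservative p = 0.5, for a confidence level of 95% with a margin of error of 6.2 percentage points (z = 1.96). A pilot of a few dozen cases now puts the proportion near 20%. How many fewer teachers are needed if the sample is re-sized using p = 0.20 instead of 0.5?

90

Conservative (p = 0.5): n = 1.96² × 0.25 / 0.062² ≈ 249.84 → 250.
Using p = 0.20: p(1−p) = 0.1600, so n = 1.96² × 0.1600 / 0.062² ≈ 159.90 → 160.
Reduction: 250 − 160 = 90.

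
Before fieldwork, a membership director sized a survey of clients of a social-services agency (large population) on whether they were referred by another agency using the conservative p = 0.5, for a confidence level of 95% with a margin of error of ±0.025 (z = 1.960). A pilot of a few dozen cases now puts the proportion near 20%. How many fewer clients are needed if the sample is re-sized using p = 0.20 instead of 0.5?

553

Conservative (p = 0.5): n = 1.960² × 0.25 / 0.025² ≈ 1536.64 → 1537.
Using p = 0.20: p(1−p) = 0.1600, so n = 1.960² × 0.1600 / 0.025² ≈ 983.45 → 984.
Reduction: 1537 − 984 = 553.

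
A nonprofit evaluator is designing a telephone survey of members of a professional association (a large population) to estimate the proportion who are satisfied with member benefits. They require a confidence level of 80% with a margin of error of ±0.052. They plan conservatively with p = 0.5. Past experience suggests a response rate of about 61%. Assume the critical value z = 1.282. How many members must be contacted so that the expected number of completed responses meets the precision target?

250

Completed interviews needed: n₀ = 1.282² × 0.2500 / 0.052² ≈ 151.95 → 152.
At a 61% response rate, contacts needed = 152 / 0.61 ≈ 249.18 → 250.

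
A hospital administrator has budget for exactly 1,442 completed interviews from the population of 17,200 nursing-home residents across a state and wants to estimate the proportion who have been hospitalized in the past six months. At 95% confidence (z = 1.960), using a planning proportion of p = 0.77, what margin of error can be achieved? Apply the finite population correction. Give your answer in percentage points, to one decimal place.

Finite-population factor: (N−n)/(N−1) = (17200−1442)/(17200−1) = 0.9162.
SE(p̂) = √[p(1−p)/n · (N−n)/(N−1)] = √[0.1771/1442 × 0.9162] = 0.01061.
E = z × SE = 1.960 × 0.01061 = 0.02079 ≈ 2.1 percentage points.

2.1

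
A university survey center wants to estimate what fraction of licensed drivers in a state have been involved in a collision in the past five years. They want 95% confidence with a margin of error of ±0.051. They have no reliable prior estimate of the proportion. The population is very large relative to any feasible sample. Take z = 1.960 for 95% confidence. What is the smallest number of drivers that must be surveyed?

370

With no prior estimate, use p = 0.5, giving p(1−p) = 0.25.
n = z²·p(1−p)/E² = 1.960² × 0.2500 / 0.051² = 3.8416 × 0.2500 / 0.002601 ≈ 369.24.
Rounding up gives n = 370.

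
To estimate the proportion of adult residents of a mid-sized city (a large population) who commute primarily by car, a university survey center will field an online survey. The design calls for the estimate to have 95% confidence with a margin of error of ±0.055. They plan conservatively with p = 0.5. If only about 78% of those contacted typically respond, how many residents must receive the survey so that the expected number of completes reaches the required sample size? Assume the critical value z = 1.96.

Completed interviews needed: n₀ = 1.96² × 0.2500 / 0.055² ≈ 317.49 → 318.
At a 78% response rate, contacts needed = 318 / 0.78 ≈ 407.69 → 408.

408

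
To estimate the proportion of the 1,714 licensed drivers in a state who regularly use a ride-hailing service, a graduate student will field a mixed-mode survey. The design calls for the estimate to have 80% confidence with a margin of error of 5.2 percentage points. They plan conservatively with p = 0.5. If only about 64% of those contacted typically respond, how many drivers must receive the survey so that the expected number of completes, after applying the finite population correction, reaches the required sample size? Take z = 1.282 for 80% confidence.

Completed interviews needed (unadjusted): n₀ = 1.282² × 0.2500 / 0.052² ≈ 151.95 → 152.
FPC for N = 1,714: n = 152 / (1 + 151/1714) = 152 / 1.0881 ≈ 139.69 → 140.
At a 64% response rate, contacts needed = 140 / 0.64 ≈ 218.75 → 219.

219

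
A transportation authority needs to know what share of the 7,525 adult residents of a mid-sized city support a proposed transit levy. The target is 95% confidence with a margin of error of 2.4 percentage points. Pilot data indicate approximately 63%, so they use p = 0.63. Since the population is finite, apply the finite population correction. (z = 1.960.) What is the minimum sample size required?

1289

Unadjusted: n₀ = 1.960² × 0.63 × 0.37 / 0.024² ≈ 1554.65, so n₀ = 1555.
Finite population correction with N = 7,525: n = n₀ / (1 + (n₀−1)/N) = 1555 / (1 + 1554/7525) = 1555 / 1.2065 ≈ 1288.84.
Rounding up, n = 1289.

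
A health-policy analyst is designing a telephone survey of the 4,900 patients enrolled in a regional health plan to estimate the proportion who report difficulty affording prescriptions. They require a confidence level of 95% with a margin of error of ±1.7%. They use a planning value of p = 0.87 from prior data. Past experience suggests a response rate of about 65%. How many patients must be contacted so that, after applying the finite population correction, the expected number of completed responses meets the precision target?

1771

For 95% confidence, z = 1.960.
Completed interviews needed (unadjusted): n₀ = 1.960² × 0.1131 / 0.017² ≈ 1503.41 → 1504.
FPC for N = 4,900: n = 1504 / (1 + 1503/4900) = 1504 / 1.3067 ≈ 1150.96 → 1151.
At a 65% response rate, contacts needed = 1151 / 0.65 ≈ 1770.77 → 1771.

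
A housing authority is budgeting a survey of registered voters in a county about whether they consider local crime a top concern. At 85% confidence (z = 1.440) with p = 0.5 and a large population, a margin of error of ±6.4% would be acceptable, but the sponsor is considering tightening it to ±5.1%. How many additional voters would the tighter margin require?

At ±6.4%: n = 1.440² × 0.2500 / 0.064² ≈ 126.56 → 127.
At ±5.1%: n = 1.440² × 0.2500 / 0.051² ≈ 199.31 → 200.
Additional respondents: 200 − 127 = 73.

73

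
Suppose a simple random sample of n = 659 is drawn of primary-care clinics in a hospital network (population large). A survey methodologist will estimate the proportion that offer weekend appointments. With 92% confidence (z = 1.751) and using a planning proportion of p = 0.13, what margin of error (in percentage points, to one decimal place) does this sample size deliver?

2.3

SE(p̂) = √[p(1−p)/n] = √[0.1131/659] = 0.01310.
E = z × SE = 1.751 × 0.01310 = 0.02294, or 2.3 percentage points.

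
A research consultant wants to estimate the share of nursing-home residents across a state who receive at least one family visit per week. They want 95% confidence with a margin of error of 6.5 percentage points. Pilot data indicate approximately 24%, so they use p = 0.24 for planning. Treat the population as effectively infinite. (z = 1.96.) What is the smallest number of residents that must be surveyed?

166

With p = 0.24, p(1−p) = 0.1824.
n = z²·p(1−p)/E² = 1.96² × 0.1824 / 0.065² = 3.8416 × 0.1824 / 0.004225 ≈ 165.85.
Rounding up gives n = 166.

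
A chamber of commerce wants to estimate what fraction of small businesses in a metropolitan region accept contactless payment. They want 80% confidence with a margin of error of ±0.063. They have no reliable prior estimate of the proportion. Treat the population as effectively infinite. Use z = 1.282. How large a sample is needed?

With no prior estimate, use p = 0.5, giving p(1−p) = 0.25.
n = z²·p(1−p)/E² = 1.282² × 0.2500 / 0.063² = 1.6435 × 0.2500 / 0.003969 ≈ 103.52.
Rounding up gives n = 104.

104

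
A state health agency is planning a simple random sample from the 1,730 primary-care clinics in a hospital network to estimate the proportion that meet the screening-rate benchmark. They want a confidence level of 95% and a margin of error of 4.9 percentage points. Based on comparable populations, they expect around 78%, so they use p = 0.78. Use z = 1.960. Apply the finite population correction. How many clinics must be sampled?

Unadjusted: n₀ = 1.960² × 0.78 × 0.22 / 0.049² ≈ 274.56, so n₀ = 275.
Finite population correction with N = 1,730: n = n₀ / (1 + (n₀−1)/N) = 275 / (1 + 274/1730) = 275 / 1.1584 ≈ 237.40.
Rounding up, n = 238.

238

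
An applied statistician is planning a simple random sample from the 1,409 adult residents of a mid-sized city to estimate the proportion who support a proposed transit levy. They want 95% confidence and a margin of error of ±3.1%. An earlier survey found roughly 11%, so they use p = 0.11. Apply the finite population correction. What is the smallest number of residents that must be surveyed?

307

For 95% confidence, z = 1.960.
Unadjusted: n₀ = 1.960² × 0.11 × 0.89 / 0.031² ≈ 391.36, so n₀ = 392.
Finite population correction with N = 1,409: n = n₀ / (1 + (n₀−1)/N) = 392 / (1 + 391/1409) = 392 / 1.2775 ≈ 306.85.
Rounding up, n = 307.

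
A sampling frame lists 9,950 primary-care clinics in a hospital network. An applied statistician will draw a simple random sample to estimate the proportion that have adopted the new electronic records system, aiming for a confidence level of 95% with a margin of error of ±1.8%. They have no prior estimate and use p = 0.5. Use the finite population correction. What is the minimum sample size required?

2285

For 95% confidence, z = 1.960.
Unadjusted: n₀ = 1.960² × 0.50 × 0.50 / 0.018² ≈ 2964.20, so n₀ = 2965.
Finite population correction with N = 9,950: n = n₀ / (1 + (n₀−1)/N) = 2965 / (1 + 2964/9950) = 2965 / 1.2979 ≈ 2284.48.
Rounding up, n = 2285.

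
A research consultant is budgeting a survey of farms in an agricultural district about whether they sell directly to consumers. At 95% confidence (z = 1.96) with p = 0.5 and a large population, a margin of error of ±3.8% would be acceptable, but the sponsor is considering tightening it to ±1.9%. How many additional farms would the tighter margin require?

At ±3.8%: n = 1.96² × 0.2500 / 0.038² ≈ 665.10 → 666.
At ±1.9%: n = 1.96² × 0.2500 / 0.019² ≈ 2660.39 → 2661.
Additional respondents: 2661 − 666 = 1995.

1995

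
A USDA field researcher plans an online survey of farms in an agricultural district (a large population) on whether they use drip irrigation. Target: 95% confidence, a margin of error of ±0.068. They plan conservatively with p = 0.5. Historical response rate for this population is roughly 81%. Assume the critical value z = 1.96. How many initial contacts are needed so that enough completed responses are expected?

Completed interviews needed: n₀ = 1.96² × 0.2500 / 0.068² ≈ 207.70 → 208.
At an 81% response rate, contacts needed = 208 / 0.81 ≈ 256.79 → 257.

257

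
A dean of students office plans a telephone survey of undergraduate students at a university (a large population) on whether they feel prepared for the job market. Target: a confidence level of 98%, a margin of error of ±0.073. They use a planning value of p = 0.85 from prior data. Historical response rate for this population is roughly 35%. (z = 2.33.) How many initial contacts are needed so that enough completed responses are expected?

372

Completed interviews needed: n₀ = 2.33² × 0.1275 / 0.073² ≈ 129.89 → 130.
At a 35% response rate, contacts needed = 130 / 0.35 ≈ 371.43 → 372.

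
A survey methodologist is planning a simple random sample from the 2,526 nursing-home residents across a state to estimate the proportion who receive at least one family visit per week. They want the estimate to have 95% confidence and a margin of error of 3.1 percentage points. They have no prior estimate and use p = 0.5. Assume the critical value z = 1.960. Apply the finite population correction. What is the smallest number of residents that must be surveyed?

717

Unadjusted: n₀ = 1.960² × 0.50 × 0.50 / 0.031² ≈ 999.38, so n₀ = 1000.
Finite population correction with N = 2,526: n = n₀ / (1 + (n₀−1)/N) = 1000 / (1 + 999/2526) = 1000 / 1.3955 ≈ 716.60.
Rounding up, n = 717.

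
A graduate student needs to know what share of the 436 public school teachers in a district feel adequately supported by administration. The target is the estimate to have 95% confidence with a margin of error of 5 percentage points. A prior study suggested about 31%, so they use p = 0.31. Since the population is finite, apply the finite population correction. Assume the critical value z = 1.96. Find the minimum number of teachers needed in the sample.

188

Unadjusted: n₀ = 1.96² × 0.31 × 0.69 / 0.050² ≈ 328.69, so n₀ = 329.
Finite population correction with N = 436: n = n₀ / (1 + (n₀−1)/N) = 329 / (1 + 328/436) = 329 / 1.7523 ≈ 187.75.
Rounding up, n = 188.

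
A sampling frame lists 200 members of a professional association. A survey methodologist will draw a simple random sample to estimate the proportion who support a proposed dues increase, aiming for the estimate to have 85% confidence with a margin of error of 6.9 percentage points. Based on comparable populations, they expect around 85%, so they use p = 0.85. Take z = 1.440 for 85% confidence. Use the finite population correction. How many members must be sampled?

44

Unadjusted: n₀ = 1.440² × 0.85 × 0.15 / 0.069² ≈ 55.53, so n₀ = 56.
Finite population correction with N = 200: n = n₀ / (1 + (n₀−1)/N) = 56 / (1 + 55/200) = 56 / 1.2750 ≈ 43.92.
Rounding up, n = 44.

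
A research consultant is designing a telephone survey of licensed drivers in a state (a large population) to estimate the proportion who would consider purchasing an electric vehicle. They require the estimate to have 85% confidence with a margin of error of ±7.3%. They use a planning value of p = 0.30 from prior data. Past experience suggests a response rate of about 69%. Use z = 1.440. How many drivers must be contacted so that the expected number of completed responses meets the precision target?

119

Completed interviews needed: n₀ = 1.440² × 0.2100 / 0.073² ≈ 81.71 → 82.
At a 69% response rate, contacts needed = 82 / 0.69 ≈ 118.84 → 119.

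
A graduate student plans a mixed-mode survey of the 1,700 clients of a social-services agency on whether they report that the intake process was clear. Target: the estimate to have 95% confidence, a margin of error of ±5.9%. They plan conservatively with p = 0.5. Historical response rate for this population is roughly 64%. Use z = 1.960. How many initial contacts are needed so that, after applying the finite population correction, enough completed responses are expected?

Completed interviews needed (unadjusted): n₀ = 1.960² × 0.2500 / 0.059² ≈ 275.90 → 276.
FPC for N = 1,700: n = 276 / (1 + 275/1700) = 276 / 1.1618 ≈ 237.57 → 238.
At a 64% response rate, contacts needed = 238 / 0.64 ≈ 371.88 → 372.

372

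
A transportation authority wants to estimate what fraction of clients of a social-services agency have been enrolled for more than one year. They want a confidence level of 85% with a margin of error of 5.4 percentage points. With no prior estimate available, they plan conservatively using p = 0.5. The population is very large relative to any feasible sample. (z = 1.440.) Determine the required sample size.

178

With p = 0.5, p(1−p) = 0.25.
n = z²·p(1−p)/E² = 1.440² × 0.2500 / 0.054² = 2.0736 × 0.2500 / 0.002916 ≈ 177.78.
Rounding up gives n = 178.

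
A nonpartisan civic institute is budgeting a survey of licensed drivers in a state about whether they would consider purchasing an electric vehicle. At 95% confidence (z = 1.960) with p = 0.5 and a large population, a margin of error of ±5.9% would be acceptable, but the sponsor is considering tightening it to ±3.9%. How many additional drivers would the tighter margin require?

At ±5.9%: n = 1.960² × 0.2500 / 0.059² ≈ 275.90 → 276.
At ±3.9%: n = 1.960² × 0.2500 / 0.039² ≈ 631.43 → 632.
Additional respondents: 632 − 276 = 356.

356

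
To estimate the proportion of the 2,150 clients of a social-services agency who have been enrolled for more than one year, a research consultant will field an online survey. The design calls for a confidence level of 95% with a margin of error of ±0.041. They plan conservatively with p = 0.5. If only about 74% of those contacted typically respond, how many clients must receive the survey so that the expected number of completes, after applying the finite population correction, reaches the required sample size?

For 95% confidence, z = 1.960.
Completed interviews needed (unadjusted): n₀ = 1.960² × 0.2500 / 0.041² ≈ 571.33 → 572.
FPC for N = 2,150: n = 572 / (1 + 571/2150) = 572 / 1.2656 ≈ 451.97 → 452.
At a 74% response rate, contacts needed = 452 / 0.74 ≈ 610.81 → 611.

611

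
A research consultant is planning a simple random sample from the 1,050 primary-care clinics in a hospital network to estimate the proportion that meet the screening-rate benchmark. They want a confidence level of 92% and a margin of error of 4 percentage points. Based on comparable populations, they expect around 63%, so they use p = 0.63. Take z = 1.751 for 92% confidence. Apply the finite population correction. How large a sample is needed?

314

Unadjusted: n₀ = 1.751² × 0.63 × 0.37 / 0.040² ≈ 446.68, so n₀ = 447.
Finite population correction with N = 1,050: n = n₀ / (1 + (n₀−1)/N) = 447 / (1 + 446/1050) = 447 / 1.4248 ≈ 313.74.
Rounding up, n = 314.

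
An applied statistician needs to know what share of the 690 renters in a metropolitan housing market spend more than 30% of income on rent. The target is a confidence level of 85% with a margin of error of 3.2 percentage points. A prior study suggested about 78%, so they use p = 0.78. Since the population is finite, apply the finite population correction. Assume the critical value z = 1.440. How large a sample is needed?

Unadjusted: n₀ = 1.440² × 0.78 × 0.22 / 0.032² ≈ 347.49, so n₀ = 348.
Finite population correction with N = 690: n = n₀ / (1 + (n₀−1)/N) = 348 / (1 + 347/690) = 348 / 1.5029 ≈ 231.55.
Rounding up, n = 232.

232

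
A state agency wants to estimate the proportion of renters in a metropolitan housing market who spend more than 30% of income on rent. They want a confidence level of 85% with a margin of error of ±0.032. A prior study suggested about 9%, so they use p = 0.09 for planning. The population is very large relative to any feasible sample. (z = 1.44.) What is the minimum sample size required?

166

With p = 0.09, p(1−p) = 0.0819.
n = z²·p(1−p)/E² = 1.44² × 0.0819 / 0.032² = 2.0736 × 0.0819 / 0.001024 ≈ 165.85.
Rounding up gives n = 166.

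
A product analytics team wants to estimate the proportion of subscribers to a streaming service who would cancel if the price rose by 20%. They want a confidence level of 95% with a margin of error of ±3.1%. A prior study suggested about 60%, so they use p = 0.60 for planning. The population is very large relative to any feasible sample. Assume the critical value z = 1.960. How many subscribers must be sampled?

960

With p = 0.60, p(1−p) = 0.2400.
n = z²·p(1−p)/E² = 1.960² × 0.2400 / 0.031² = 3.8416 × 0.2400 / 0.000961 ≈ 959.40.
Rounding up gives n = 960.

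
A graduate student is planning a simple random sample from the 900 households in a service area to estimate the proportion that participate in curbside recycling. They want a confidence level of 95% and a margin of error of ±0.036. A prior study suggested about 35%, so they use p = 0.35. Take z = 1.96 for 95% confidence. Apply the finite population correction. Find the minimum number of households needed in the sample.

Unadjusted: n₀ = 1.96² × 0.35 × 0.65 / 0.036² ≈ 674.35, so n₀ = 675.
Finite population correction with N = 900: n = n₀ / (1 + (n₀−1)/N) = 675 / (1 + 674/900) = 675 / 1.7489 ≈ 385.96.
Rounding up, n = 386.

386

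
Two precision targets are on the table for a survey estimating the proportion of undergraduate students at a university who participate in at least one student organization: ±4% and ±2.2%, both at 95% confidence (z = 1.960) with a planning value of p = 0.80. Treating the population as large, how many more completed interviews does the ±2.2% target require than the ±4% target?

885

At ±4%: n = 1.960² × 0.1600 / 0.040² ≈ 384.16 → 385.
At ±2.2%: n = 1.960² × 0.1600 / 0.022² ≈ 1269.95 → 1270.
Additional respondents: 1270 − 385 = 885.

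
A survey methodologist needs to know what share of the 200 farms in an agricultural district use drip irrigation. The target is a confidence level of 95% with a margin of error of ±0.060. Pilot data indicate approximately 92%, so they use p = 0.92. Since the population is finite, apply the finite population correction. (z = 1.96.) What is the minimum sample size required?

57

Unadjusted: n₀ = 1.96² × 0.92 × 0.08 / 0.060² ≈ 78.54, so n₀ = 79.
Finite population correction with N = 200: n = n₀ / (1 + (n₀−1)/N) = 79 / (1 + 78/200) = 79 / 1.3900 ≈ 56.83.
Rounding up, n = 57.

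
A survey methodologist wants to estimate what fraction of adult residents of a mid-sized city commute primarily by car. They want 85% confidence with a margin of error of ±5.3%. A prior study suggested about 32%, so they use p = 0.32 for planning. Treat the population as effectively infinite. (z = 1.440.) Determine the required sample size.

With p = 0.32, p(1−p) = 0.2176.
n = z²·p(1−p)/E² = 1.440² × 0.2176 / 0.053² = 2.0736 × 0.2176 / 0.002809 ≈ 160.63.
Rounding up gives n = 161.

161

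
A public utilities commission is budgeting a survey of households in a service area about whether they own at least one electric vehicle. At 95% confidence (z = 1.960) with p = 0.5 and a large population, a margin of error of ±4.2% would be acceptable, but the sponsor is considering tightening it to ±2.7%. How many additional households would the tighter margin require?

773

At ±4.2%: n = 1.960² × 0.2500 / 0.042² ≈ 544.44 → 545.
At ±2.7%: n = 1.960² × 0.2500 / 0.027² ≈ 1317.42 → 1318.
Additional respondents: 1318 − 545 = 773.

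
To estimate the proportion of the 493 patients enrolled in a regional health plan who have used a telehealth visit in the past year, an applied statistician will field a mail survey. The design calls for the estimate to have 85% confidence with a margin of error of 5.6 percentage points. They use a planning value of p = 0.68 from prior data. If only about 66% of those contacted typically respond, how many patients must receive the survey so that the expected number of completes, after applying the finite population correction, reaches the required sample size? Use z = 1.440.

170

Completed interviews needed (unadjusted): n₀ = 1.440² × 0.2176 / 0.056² ≈ 143.88 → 144.
FPC for N = 493: n = 144 / (1 + 143/493) = 144 / 1.2901 ≈ 111.62 → 112.
At a 66% response rate, contacts needed = 112 / 0.66 ≈ 169.70 → 170.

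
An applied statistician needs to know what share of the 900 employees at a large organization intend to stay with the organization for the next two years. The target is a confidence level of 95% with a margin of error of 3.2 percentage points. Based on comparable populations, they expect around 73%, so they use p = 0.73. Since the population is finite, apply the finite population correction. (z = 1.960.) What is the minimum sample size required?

407

Unadjusted: n₀ = 1.960² × 0.73 × 0.27 / 0.032² ≈ 739.43, so n₀ = 740.
Finite population correction with N = 900: n = n₀ / (1 + (n₀−1)/N) = 740 / (1 + 739/900) = 740 / 1.8211 ≈ 406.35.
Rounding up, n = 407.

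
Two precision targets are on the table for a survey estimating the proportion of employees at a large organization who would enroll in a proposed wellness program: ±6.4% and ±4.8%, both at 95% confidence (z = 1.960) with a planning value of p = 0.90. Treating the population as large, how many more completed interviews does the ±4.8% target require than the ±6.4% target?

At ±6.4%: n = 1.960² × 0.0900 / 0.064² ≈ 84.41 → 85.
At ±4.8%: n = 1.960² × 0.0900 / 0.048² ≈ 150.06 → 151.
Additional respondents: 151 − 85 = 66.

66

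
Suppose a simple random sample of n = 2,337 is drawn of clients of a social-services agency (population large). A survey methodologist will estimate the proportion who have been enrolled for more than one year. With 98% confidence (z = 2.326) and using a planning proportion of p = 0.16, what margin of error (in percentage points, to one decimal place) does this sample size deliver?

1.8

SE(p̂) = √[p(1−p)/n] = √[0.1344/2337] = 0.00758.
E = z × SE = 2.326 × 0.00758 = 0.01764, or 1.8 percentage points.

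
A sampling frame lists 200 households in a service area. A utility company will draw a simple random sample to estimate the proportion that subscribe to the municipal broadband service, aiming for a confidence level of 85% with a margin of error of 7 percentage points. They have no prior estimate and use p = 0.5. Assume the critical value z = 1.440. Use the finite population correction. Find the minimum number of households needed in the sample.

70

Unadjusted: n₀ = 1.440² × 0.50 × 0.50 / 0.070² ≈ 105.80, so n₀ = 106.
Finite population correction with N = 200: n = n₀ / (1 + (n₀−1)/N) = 106 / (1 + 105/200) = 106 / 1.5250 ≈ 69.51.
Rounding up, n = 70.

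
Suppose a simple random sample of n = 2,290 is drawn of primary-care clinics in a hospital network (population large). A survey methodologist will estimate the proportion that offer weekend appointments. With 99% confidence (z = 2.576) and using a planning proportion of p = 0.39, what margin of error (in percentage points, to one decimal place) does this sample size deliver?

2.6

SE(p̂) = √[p(1−p)/n] = √[0.2379/2290] = 0.01019.
E = z × SE = 2.576 × 0.01019 = 0.02626, or 2.6 percentage points.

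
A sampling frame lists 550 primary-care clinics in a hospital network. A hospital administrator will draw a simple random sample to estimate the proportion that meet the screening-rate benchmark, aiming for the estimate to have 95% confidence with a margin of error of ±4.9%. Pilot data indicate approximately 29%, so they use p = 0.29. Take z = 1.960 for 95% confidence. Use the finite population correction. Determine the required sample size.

Unadjusted: n₀ = 1.960² × 0.29 × 0.71 / 0.049² ≈ 329.44, so n₀ = 330.
Finite population correction with N = 550: n = n₀ / (1 + (n₀−1)/N) = 330 / (1 + 329/550) = 330 / 1.5982 ≈ 206.48.
Rounding up, n = 207.

207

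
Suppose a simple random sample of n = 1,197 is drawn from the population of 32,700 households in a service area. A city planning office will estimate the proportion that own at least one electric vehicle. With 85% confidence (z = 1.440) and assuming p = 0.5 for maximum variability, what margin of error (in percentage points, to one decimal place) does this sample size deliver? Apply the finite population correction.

Finite-population factor: (N−n)/(N−1) = (32700−1197)/(32700−1) = 0.9634.
SE(p̂) = √[p(1−p)/n · (N−n)/(N−1)] = √[0.2500/1197 × 0.9634] = 0.01419.
E = z × SE = 1.440 × 0.01419 = 0.02043 ≈ 2.0 percentage points.

2.0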